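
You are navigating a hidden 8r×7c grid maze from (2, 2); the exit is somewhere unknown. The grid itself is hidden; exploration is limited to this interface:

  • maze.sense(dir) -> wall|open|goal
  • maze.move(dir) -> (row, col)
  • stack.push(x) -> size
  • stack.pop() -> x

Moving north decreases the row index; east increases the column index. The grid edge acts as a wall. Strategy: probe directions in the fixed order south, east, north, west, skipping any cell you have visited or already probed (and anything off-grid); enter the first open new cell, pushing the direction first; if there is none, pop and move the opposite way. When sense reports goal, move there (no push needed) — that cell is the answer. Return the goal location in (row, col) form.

==> sense(dir: south)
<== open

==> push(x: south)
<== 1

==> move(dir: south)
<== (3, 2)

==> sense(dir: south)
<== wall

==> sense(dir: east)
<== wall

==> sense(dir: west)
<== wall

==> pop()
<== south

==> move(dir: north)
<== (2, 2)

==> sense(dir: east)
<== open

==> push(x: east)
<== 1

==> move(dir: east)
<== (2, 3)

==> sense(dir: east)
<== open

==> push(x: east)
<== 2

==> move(dir: east)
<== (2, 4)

==> sense(dir: south)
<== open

==> push(x: south)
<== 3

==> move(dir: south)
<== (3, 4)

==> sense(dir: south)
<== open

==> push(x: south)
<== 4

==> move(dir: south)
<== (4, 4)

==> sense(dir: south)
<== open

==> push(x: south)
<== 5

==> move(dir: south)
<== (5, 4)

==> sense(dir: south)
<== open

==> push(x: south)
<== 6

==> move(dir: south)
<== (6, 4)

==> sense(dir: south)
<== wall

==> sense(dir: east)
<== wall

==> sense(dir: west)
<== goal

==> move(dir: west)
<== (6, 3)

Answer: (6, 3)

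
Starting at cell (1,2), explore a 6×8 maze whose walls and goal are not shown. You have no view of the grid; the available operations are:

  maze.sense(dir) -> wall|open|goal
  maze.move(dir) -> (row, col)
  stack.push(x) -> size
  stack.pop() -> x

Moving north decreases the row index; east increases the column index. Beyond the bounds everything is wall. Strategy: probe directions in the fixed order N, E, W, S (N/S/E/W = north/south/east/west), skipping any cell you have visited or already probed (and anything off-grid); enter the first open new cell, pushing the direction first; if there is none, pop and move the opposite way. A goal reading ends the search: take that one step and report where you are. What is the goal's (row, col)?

~$ maze.sense dir=north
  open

~$ stack.push x=north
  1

~$ maze.move dir=north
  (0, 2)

~$ maze.sense dir=east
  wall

~$ maze.sense dir=west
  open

~$ stack.push x=west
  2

~$ maze.move dir=west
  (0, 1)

~$ maze.sense dir=west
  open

~$ stack.push x=west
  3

~$ maze.move dir=west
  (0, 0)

~$ maze.sense dir=south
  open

~$ stack.push x=south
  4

~$ maze.move dir=south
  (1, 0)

~$ maze.sense dir=east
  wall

~$ maze.sense dir=south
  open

~$ stack.push x=south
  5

~$ maze.move dir=south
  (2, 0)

~$ maze.sense dir=east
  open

~$ stack.push x=east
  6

~$ maze.move dir=east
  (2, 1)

~$ maze.sense dir=east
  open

~$ stack.push x=east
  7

~$ maze.move dir=east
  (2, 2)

~$ maze.sense dir=east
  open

~$ stack.push x=east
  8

~$ maze.move dir=east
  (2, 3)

~$ maze.sense dir=north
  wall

~$ maze.sense dir=east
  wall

~$ maze.sense dir=south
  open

~$ stack.push x=south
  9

~$ maze.move dir=south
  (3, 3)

~$ maze.sense dir=east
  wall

~$ maze.sense dir=west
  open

~$ stack.push x=west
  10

~$ maze.move dir=west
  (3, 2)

~$ maze.sense dir=west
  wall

~$ maze.sense dir=south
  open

~$ stack.push x=south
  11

~$ maze.move dir=south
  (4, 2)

~$ maze.sense dir=east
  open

~$ stack.push x=east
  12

~$ maze.move dir=east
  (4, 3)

~$ maze.sense dir=east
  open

~$ stack.push x=east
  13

~$ maze.move dir=east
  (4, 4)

~$ maze.sense dir=east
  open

~$ stack.push x=east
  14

~$ maze.move dir=east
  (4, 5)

~$ maze.sense dir=north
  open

~$ stack.push x=north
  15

~$ maze.move dir=north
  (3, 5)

~$ maze.sense dir=north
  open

~$ stack.push x=north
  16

~$ maze.move dir=north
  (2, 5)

~$ maze.sense dir=north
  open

~$ stack.push x=north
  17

~$ maze.move dir=north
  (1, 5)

~$ maze.sense dir=north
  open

~$ stack.push x=north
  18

~$ maze.move dir=north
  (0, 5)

~$ maze.sense dir=east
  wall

~$ maze.sense dir=west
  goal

~$ maze.move dir=west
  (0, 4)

Answer: (0, 4)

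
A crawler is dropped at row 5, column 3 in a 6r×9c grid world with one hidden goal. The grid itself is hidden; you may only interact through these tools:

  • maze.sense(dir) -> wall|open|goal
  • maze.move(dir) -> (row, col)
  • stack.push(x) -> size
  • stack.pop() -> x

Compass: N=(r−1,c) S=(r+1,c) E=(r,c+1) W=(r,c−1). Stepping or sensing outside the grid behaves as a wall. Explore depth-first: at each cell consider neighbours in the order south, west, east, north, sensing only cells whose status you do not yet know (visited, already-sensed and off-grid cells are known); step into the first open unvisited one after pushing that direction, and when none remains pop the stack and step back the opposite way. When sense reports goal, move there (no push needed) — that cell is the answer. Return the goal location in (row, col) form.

Then maze.sense passing dir: west, → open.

Next I call stack.push passing x: west, → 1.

Next I call maze.move passing dir: west, and get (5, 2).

I use maze.sense passing dir: west, and observe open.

Then stack.push passing x: west, and get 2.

I try maze.move passing dir: west, : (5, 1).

I use maze.sense passing dir: west, and get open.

Next I call stack.push passing x: west, and observe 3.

Next I call maze.move passing dir: west, : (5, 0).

Next I call maze.sense passing dir: north, and see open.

I use stack.push passing x: north, and get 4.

Using maze.move passing dir: north, and see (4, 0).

Then maze.sense passing dir: east, which returns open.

I run stack.push passing x: east, — result: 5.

I run maze.move passing dir: east, which returns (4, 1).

Now I run maze.sense passing dir: east, → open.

Using stack.push passing x: east, : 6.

Using maze.move passing dir: east, → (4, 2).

I run maze.sense passing dir: east, yielding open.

Calling stack.push passing x: east, giving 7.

I call maze.move passing dir: east, and observe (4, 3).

Now I run maze.sense passing dir: east, → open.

Now I run stack.push passing x: east, → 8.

Invoking maze.move passing dir: east, and see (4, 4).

I try maze.sense passing dir: south, and observe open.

Invoking stack.push passing x: south, and observe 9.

Invoking maze.move passing dir: south, — result: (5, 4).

I call maze.sense passing dir: east, and observe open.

Now I run stack.push passing x: east, and get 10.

I try maze.move passing dir: east, and get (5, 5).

I run maze.sense passing dir: east, and observe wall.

Now I run maze.sense passing dir: north, giving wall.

Calling stack.pop, yielding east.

Next I call maze.move passing dir: west, and see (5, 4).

I use stack.pop(), and get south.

Using maze.move passing dir: north, giving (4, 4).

Using maze.sense passing dir: north, and get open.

I use stack.push passing x: north, → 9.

Next I call maze.move passing dir: north, and get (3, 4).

Next I call maze.sense passing dir: west, → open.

Invoking stack.push passing x: west, giving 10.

Then maze.move passing dir: west, and observe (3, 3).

Then maze.sense passing dir: west, and get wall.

I call maze.sense passing dir: north, yielding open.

I run stack.push passing x: north, yielding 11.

Calling maze.move passing dir: north, yielding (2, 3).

I invoke maze.sense passing dir: west, — result: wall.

I call maze.sense passing dir: east, giving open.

Calling stack.push passing x: east, which returns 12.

I call maze.move passing dir: east, giving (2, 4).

Then maze.sense passing dir: east, : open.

Calling stack.push passing x: east, → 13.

Invoking maze.move passing dir: east, which returns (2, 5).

Now I run maze.sense passing dir: south, → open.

I try stack.push passing x: south, — result: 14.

I invoke maze.move passing dir: south, giving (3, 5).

I call maze.sense passing dir: east, and get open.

Now I run stack.push passing x: east, giving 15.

I call maze.move passing dir: east, and see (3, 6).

Next I call maze.sense passing dir: south, yielding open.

I call stack.push passing x: south, : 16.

I try maze.move passing dir: south, — result: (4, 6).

Now I run maze.sense passing dir: east, giving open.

Now I run stack.push passing x: east, and see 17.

Invoking maze.move passing dir: east, : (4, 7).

I try maze.sense passing dir: south, : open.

Next I call stack.push passing x: south, yielding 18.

I invoke maze.move passing dir: south, and see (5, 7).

I try maze.sense passing dir: east, and see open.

Invoking stack.push passing x: east, → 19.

Next I call maze.move passing dir: east, and get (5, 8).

Now I run maze.sense passing dir: north, giving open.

I run stack.push passing x: north, : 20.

I try maze.move passing dir: north, — result: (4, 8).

I run maze.sense passing dir: north, and observe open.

I invoke stack.push passing x: north, and see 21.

Calling maze.move passing dir: north, and get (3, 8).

Now I run maze.sense passing dir: west, yielding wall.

Invoking maze.sense passing dir: north, which returns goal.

Now I run maze.move passing dir: north, which returns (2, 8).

Answer: (2, 8)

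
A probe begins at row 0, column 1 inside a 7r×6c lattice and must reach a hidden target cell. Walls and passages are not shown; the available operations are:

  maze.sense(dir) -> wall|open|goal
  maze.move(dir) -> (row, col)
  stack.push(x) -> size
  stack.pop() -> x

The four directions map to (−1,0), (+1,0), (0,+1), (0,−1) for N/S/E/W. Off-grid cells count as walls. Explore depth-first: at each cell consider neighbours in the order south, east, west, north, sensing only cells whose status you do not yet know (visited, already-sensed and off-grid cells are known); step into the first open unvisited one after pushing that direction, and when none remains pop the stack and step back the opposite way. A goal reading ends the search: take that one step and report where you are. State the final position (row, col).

# 1. maze.sense(south) ~> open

# 2. stack.push(south) ~> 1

# 3. maze.move(south) ~> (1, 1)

# 4. maze.sense(south) ~> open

# 5. stack.push(south) ~> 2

# 6. maze.move(south) ~> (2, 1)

# 7. maze.sense(south) ~> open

# 8. stack.push(south) ~> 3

# 9. maze.move(south) ~> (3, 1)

# 10. maze.sense(south) ~> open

# 11. stack.push(south) ~> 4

# 12. maze.move(south) ~> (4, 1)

# 13. maze.sense(south) ~> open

# 14. stack.push(south) ~> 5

# 15. maze.move(south) ~> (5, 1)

# 16. maze.sense(south) ~> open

# 17. stack.push(south) ~> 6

# 18. maze.move(south) ~> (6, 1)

# 19. maze.sense(east) ~> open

# 20. stack.push(east) ~> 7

# 21. maze.move(east) ~> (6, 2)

# 22. maze.sense(east) ~> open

# 23. stack.push(east) ~> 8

# 24. maze.move(east) ~> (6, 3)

# 25. maze.sense(east) ~> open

# 26. stack.push(east) ~> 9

# 27. maze.move(east) ~> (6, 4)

# 28. maze.sense(east) ~> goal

# 29. maze.move(east) ~> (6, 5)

Answer: (6, 5)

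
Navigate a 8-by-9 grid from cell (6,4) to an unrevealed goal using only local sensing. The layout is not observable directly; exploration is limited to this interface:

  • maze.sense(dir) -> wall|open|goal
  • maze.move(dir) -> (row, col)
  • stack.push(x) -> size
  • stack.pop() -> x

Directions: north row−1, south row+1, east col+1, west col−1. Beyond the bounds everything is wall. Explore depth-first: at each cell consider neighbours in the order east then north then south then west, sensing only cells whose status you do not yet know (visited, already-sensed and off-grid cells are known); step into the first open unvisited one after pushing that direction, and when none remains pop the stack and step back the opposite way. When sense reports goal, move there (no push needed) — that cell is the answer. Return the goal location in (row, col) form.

;; maze.sense(dir=east) == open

;; stack.push(x=east) == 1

;; maze.move(dir=east) == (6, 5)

;; maze.sense(dir=east) == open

;; stack.push(x=east) == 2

;; maze.move(dir=east) == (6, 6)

;; maze.sense(dir=east) == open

;; stack.push(x=east) == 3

;; maze.move(dir=east) == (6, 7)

;; maze.sense(dir=east) == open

;; stack.push(x=east) == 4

;; maze.move(dir=east) == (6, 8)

;; maze.sense(dir=north) == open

;; stack.push(x=north) == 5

;; maze.move(dir=north) == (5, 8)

;; maze.sense(dir=north) == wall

;; maze.sense(dir=west) == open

;; stack.push(x=west) == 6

;; maze.move(dir=west) == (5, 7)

;; maze.sense(dir=north) == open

;; stack.push(x=north) == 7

;; maze.move(dir=north) == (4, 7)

;; maze.sense(dir=north) == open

;; stack.push(x=north) == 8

;; maze.move(dir=north) == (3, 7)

;; maze.sense(dir=east) == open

;; stack.push(x=east) == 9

;; maze.move(dir=east) == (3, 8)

;; maze.sense(dir=north) == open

;; stack.push(x=north) == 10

;; maze.move(dir=north) == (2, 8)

;; maze.sense(dir=north) == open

;; stack.push(x=north) == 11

;; maze.move(dir=north) == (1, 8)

;; maze.sense(dir=north) == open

;; stack.push(x=north) == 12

;; maze.move(dir=north) == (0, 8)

;; maze.sense(dir=west) == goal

;; maze.move(dir=west) == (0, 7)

Answer: (0, 7)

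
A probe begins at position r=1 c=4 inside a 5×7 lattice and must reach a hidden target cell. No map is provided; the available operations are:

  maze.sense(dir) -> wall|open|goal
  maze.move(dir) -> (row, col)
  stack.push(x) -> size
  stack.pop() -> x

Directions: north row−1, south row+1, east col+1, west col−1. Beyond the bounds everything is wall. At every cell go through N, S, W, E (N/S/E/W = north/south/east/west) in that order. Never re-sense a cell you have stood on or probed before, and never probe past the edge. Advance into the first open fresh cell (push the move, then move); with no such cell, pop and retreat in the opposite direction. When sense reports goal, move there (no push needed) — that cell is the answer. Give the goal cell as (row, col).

Then maze.sense using dir='north', which returns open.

I invoke stack.push using x='north', yielding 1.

Next I call maze.move using dir='north', : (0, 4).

Invoking maze.sense using dir='west', which returns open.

Next I call stack.push using x='west', giving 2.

Using maze.move using dir='west', and observe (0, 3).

Now I run maze.sense using dir='south', : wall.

I run maze.sense using dir='west', which returns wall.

I invoke stack.pop, which returns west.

I try maze.move using dir='east', yielding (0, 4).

I call maze.sense using dir='east', : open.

I call stack.push using x='east', and observe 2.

Using maze.move using dir='east', yielding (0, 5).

Invoking maze.sense using dir='south', and observe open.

I try stack.push using x='south', and observe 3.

Now I run maze.move using dir='south', : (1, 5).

I try maze.sense using dir='south', — result: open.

I use stack.push using x='south', — result: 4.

Calling maze.move using dir='south', and see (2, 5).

I run maze.sense using dir='south', which returns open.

I use stack.push using x='south', and observe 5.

Then maze.move using dir='south', and observe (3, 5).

Calling maze.sense using dir='south', yielding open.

Next I call stack.push using x='south', and observe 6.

Invoking maze.move using dir='south', and get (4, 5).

Then maze.sense using dir='west', and observe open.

I try stack.push using x='west', → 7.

Using maze.move using dir='west', — result: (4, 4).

Using maze.sense using dir='north', and observe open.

I run stack.push using x='north', giving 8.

Invoking maze.move using dir='north', : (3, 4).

I invoke maze.sense using dir='north', and see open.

I invoke stack.push using x='north', : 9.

Now I run maze.move using dir='north', and get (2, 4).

Now I run maze.sense using dir='west', : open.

I try stack.push using x='west', — result: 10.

Calling maze.move using dir='west', and observe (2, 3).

Calling maze.sense using dir='south', and observe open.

I use stack.push using x='south', and get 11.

Now I run maze.move using dir='south', and get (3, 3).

Next I call maze.sense using dir='south', giving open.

I call stack.push using x='south', : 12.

Then maze.move using dir='south', and observe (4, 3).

I try maze.sense using dir='west', giving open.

Next I call stack.push using x='west', which returns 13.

I invoke maze.move using dir='west', — result: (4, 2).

Calling maze.sense using dir='north', — result: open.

Then stack.push using x='north', which returns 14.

I call maze.move using dir='north', giving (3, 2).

Next I call maze.sense using dir='north', and observe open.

Then stack.push using x='north', giving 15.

Next I call maze.move using dir='north', and observe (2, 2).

I use maze.sense using dir='north', yielding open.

Now I run stack.push using x='north', and see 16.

I try maze.move using dir='north', : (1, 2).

I run maze.sense using dir='west', and get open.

Next I call stack.push using x='west', and see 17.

Invoking maze.move using dir='west', : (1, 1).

I call maze.sense using dir='north', : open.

Using stack.push using x='north', and get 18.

Next I call maze.move using dir='north', yielding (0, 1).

I invoke maze.sense using dir='west', → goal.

Next I call maze.move using dir='west', and get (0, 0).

Answer: (0, 0)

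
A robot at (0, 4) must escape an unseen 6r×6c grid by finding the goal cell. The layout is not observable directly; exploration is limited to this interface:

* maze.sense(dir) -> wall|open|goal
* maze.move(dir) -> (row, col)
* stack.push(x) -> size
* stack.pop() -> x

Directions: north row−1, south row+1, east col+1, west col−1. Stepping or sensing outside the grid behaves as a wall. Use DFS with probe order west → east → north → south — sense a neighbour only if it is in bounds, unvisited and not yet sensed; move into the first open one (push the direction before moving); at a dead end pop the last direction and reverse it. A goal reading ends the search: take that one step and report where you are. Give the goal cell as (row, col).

>>> maze.sense dir='west'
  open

>>> stack.push x='west'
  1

>>> maze.move dir='west'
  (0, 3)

>>> maze.sense dir='west'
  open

>>> stack.push x='west'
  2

>>> maze.move dir='west'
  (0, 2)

>>> maze.sense dir='west'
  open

>>> stack.push x='west'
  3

>>> maze.move dir='west'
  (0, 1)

>>> maze.sense dir='west'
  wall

>>> maze.sense dir='south'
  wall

>>> stack.pop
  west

>>> maze.move dir='east'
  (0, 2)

>>> maze.sense dir='south'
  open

>>> stack.push x='south'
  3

>>> maze.move dir='south'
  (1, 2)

>>> maze.sense dir='east'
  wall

>>> maze.sense dir='south'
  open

>>> stack.push x='south'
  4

>>> maze.move dir='south'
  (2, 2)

>>> maze.sense dir='west'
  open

>>> stack.push x='west'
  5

>>> maze.move dir='west'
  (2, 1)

>>> maze.sense dir='west'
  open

>>> stack.push x='west'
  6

>>> maze.move dir='west'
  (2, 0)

>>> maze.sense dir='north'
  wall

>>> maze.sense dir='south'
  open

>>> stack.push x='south'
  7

>>> maze.move dir='south'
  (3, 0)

>>> maze.sense dir='east'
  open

>>> stack.push x='east'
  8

>>> maze.move dir='east'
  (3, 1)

>>> maze.sense dir='east'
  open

>>> stack.push x='east'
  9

>>> maze.move dir='east'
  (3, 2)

>>> maze.sense dir='east'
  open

>>> stack.push x='east'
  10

>>> maze.move dir='east'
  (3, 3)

>>> maze.sense dir='east'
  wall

>>> maze.sense dir='north'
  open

>>> stack.push x='north'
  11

>>> maze.move dir='north'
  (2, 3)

>>> maze.sense dir='east'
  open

>>> stack.push x='east'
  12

>>> maze.move dir='east'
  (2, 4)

>>> maze.sense dir='east'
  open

>>> stack.push x='east'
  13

>>> maze.move dir='east'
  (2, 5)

>>> maze.sense dir='north'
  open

>>> stack.push x='north'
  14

>>> maze.move dir='north'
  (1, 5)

>>> maze.sense dir='west'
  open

>>> stack.push x='west'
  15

>>> maze.move dir='west'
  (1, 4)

>>> stack.pop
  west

>>> maze.move dir='east'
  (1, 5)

>>> maze.sense dir='north'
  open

>>> stack.push x='north'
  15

>>> maze.move dir='north'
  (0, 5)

>>> stack.pop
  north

>>> maze.move dir='south'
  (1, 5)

>>> stack.pop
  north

>>> maze.move dir='south'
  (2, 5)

>>> maze.sense dir='south'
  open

>>> stack.push x='south'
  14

>>> maze.move dir='south'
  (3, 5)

>>> maze.sense dir='south'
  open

>>> stack.push x='south'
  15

>>> maze.move dir='south'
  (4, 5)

>>> maze.sense dir='west'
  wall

>>> maze.sense dir='south'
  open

>>> stack.push x='south'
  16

>>> maze.move dir='south'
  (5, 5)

>>> maze.sense dir='west'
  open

>>> stack.push x='west'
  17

>>> maze.move dir='west'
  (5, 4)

>>> maze.sense dir='west'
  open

>>> stack.push x='west'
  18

>>> maze.move dir='west'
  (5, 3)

>>> maze.sense dir='west'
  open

>>> stack.push x='west'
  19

>>> maze.move dir='west'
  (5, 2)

>>> maze.sense dir='west'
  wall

>>> maze.sense dir='north'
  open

>>> stack.push x='north'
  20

>>> maze.move dir='north'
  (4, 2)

>>> maze.sense dir='west'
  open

>>> stack.push x='west'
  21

>>> maze.move dir='west'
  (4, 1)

>>> maze.sense dir='west'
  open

>>> stack.push x='west'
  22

>>> maze.move dir='west'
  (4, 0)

>>> maze.sense dir='south'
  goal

>>> maze.move dir='south'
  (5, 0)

Answer: (5, 0)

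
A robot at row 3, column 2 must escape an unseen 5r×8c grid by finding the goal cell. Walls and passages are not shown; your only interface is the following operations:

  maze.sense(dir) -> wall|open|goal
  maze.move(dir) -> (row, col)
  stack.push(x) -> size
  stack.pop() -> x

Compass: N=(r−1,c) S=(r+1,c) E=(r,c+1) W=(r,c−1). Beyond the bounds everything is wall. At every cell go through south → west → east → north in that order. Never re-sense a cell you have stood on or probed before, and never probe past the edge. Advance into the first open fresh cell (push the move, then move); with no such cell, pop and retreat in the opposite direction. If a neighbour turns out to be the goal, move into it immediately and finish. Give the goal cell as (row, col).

·→ maze.sense(dir→south)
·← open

·→ stack.push(x→south)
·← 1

·→ maze.move(dir→south)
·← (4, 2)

·→ maze.sense(dir→west)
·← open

·→ stack.push(x→west)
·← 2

·→ maze.move(dir→west)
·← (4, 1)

·→ maze.sense(dir→west)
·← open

·→ stack.push(x→west)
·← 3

·→ maze.move(dir→west)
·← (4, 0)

·→ maze.sense(dir→north)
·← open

·→ stack.push(x→north)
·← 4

·→ maze.move(dir→north)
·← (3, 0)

·→ maze.sense(dir→east)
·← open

·→ stack.push(x→east)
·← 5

·→ maze.move(dir→east)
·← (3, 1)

·→ maze.sense(dir→north)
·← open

·→ stack.push(x→north)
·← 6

·→ maze.move(dir→north)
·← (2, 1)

·→ maze.sense(dir→west)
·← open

·→ stack.push(x→west)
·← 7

·→ maze.move(dir→west)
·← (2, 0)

·→ maze.sense(dir→north)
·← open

·→ stack.push(x→north)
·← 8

·→ maze.move(dir→north)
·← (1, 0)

·→ maze.sense(dir→east)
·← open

·→ stack.push(x→east)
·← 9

·→ maze.move(dir→east)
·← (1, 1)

·→ maze.sense(dir→east)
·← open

·→ stack.push(x→east)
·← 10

·→ maze.move(dir→east)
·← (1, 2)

·→ maze.sense(dir→south)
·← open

·→ stack.push(x→south)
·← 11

·→ maze.move(dir→south)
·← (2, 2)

·→ maze.sense(dir→east)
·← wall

·→ stack.pop()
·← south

·→ maze.move(dir→north)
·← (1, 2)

·→ maze.sense(dir→east)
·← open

·→ stack.push(x→east)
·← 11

·→ maze.move(dir→east)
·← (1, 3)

·→ maze.sense(dir→east)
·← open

·→ stack.push(x→east)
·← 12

·→ maze.move(dir→east)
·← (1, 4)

·→ maze.sense(dir→south)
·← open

·→ stack.push(x→south)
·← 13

·→ maze.move(dir→south)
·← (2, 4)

·→ maze.sense(dir→south)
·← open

·→ stack.push(x→south)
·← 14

·→ maze.move(dir→south)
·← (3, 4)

·→ maze.sense(dir→south)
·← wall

·→ maze.sense(dir→west)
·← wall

·→ maze.sense(dir→east)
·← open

·→ stack.push(x→east)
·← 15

·→ maze.move(dir→east)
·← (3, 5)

·→ maze.sense(dir→south)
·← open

·→ stack.push(x→south)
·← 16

·→ maze.move(dir→south)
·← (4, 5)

·→ maze.sense(dir→east)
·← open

·→ stack.push(x→east)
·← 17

·→ maze.move(dir→east)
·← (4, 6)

·→ maze.sense(dir→east)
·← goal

·→ maze.move(dir→east)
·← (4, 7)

Answer: (4, 7)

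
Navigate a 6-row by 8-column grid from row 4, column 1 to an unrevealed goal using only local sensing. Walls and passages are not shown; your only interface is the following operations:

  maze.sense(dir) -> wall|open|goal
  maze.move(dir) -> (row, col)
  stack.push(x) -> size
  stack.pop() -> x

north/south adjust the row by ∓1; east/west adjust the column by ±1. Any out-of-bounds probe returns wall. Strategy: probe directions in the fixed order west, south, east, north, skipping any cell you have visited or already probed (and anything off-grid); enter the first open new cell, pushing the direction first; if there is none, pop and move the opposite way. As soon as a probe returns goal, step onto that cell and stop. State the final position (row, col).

-> maze.sense(dir='west')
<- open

-> stack.push(x='west')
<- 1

-> maze.move(dir='west')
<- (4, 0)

-> maze.sense(dir='south')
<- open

-> stack.push(x='south')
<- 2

-> maze.move(dir='south')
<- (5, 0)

-> maze.sense(dir='east')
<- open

-> stack.push(x='east')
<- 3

-> maze.move(dir='east')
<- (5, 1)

-> maze.sense(dir='east')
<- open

-> stack.push(x='east')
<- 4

-> maze.move(dir='east')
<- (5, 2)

-> maze.sense(dir='east')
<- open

-> stack.push(x='east')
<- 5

-> maze.move(dir='east')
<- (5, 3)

-> maze.sense(dir='east')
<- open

-> stack.push(x='east')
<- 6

-> maze.move(dir='east')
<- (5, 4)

-> maze.sense(dir='east')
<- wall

-> maze.sense(dir='north')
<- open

-> stack.push(x='north')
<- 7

-> maze.move(dir='north')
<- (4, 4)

-> maze.sense(dir='west')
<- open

-> stack.push(x='west')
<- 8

-> maze.move(dir='west')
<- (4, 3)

-> maze.sense(dir='west')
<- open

-> stack.push(x='west')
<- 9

-> maze.move(dir='west')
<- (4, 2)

-> maze.sense(dir='north')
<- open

-> stack.push(x='north')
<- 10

-> maze.move(dir='north')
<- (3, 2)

-> maze.sense(dir='west')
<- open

-> stack.push(x='west')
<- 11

-> maze.move(dir='west')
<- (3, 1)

-> maze.sense(dir='west')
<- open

-> stack.push(x='west')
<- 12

-> maze.move(dir='west')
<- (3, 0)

-> maze.sense(dir='north')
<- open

-> stack.push(x='north')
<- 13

-> maze.move(dir='north')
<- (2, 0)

-> maze.sense(dir='east')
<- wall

-> maze.sense(dir='north')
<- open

-> stack.push(x='north')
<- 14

-> maze.move(dir='north')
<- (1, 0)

-> maze.sense(dir='east')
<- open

-> stack.push(x='east')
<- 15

-> maze.move(dir='east')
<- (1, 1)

-> maze.sense(dir='east')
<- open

-> stack.push(x='east')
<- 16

-> maze.move(dir='east')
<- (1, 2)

-> maze.sense(dir='south')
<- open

-> stack.push(x='south')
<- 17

-> maze.move(dir='south')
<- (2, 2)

-> maze.sense(dir='east')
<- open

-> stack.push(x='east')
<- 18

-> maze.move(dir='east')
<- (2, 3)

-> maze.sense(dir='south')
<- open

-> stack.push(x='south')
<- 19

-> maze.move(dir='south')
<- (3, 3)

-> maze.sense(dir='east')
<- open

-> stack.push(x='east')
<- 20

-> maze.move(dir='east')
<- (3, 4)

-> maze.sense(dir='east')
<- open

-> stack.push(x='east')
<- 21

-> maze.move(dir='east')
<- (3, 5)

-> maze.sense(dir='south')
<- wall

-> maze.sense(dir='east')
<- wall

-> maze.sense(dir='north')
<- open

-> stack.push(x='north')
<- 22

-> maze.move(dir='north')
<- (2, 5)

-> maze.sense(dir='west')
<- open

-> stack.push(x='west')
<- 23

-> maze.move(dir='west')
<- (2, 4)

-> maze.sense(dir='north')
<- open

-> stack.push(x='north')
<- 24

-> maze.move(dir='north')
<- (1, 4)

-> maze.sense(dir='west')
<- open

-> stack.push(x='west')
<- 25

-> maze.move(dir='west')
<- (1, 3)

-> maze.sense(dir='north')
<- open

-> stack.push(x='north')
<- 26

-> maze.move(dir='north')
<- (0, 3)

-> maze.sense(dir='west')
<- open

-> stack.push(x='west')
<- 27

-> maze.move(dir='west')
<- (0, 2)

-> maze.sense(dir='west')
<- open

-> stack.push(x='west')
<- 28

-> maze.move(dir='west')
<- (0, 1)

-> maze.sense(dir='west')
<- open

-> stack.push(x='west')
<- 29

-> maze.move(dir='west')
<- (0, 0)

-> stack.pop()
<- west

-> maze.move(dir='east')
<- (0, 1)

-> stack.pop()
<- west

-> maze.move(dir='east')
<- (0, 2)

-> stack.pop()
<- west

-> maze.move(dir='east')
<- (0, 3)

-> maze.sense(dir='east')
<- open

-> stack.push(x='east')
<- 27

-> maze.move(dir='east')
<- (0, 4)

-> maze.sense(dir='east')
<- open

-> stack.push(x='east')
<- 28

-> maze.move(dir='east')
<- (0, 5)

-> maze.sense(dir='south')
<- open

-> stack.push(x='south')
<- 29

-> maze.move(dir='south')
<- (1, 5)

-> maze.sense(dir='east')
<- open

-> stack.push(x='east')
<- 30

-> maze.move(dir='east')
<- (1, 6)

-> maze.sense(dir='south')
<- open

-> stack.push(x='south')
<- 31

-> maze.move(dir='south')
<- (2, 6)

-> maze.sense(dir='east')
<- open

-> stack.push(x='east')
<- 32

-> maze.move(dir='east')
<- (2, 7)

-> maze.sense(dir='south')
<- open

-> stack.push(x='south')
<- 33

-> maze.move(dir='south')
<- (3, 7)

-> maze.sense(dir='south')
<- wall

-> stack.pop()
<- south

-> maze.move(dir='north')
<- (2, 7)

-> maze.sense(dir='north')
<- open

-> stack.push(x='north')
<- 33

-> maze.move(dir='north')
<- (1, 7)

-> maze.sense(dir='north')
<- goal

-> maze.move(dir='north')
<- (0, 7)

Answer: (0, 7)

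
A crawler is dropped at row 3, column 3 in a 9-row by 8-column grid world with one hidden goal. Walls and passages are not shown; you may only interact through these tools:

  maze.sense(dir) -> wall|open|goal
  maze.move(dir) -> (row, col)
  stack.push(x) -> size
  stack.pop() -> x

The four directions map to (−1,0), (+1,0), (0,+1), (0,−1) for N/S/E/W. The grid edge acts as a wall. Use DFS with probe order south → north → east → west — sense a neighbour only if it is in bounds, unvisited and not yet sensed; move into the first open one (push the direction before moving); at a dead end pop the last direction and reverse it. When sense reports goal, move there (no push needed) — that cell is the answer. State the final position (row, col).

-> sense(dir→south)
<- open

-> push(x→south)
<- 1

-> move(dir→south)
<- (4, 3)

-> sense(dir→south)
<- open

-> push(x→south)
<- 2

-> move(dir→south)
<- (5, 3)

-> sense(dir→south)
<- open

-> push(x→south)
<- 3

-> move(dir→south)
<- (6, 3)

-> sense(dir→south)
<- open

-> push(x→south)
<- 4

-> move(dir→south)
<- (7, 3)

-> sense(dir→south)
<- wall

-> sense(dir→east)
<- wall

-> sense(dir→west)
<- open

-> push(x→west)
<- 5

-> move(dir→west)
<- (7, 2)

-> sense(dir→south)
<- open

-> push(x→south)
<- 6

-> move(dir→south)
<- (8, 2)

-> sense(dir→west)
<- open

-> push(x→west)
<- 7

-> move(dir→west)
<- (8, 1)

-> sense(dir→north)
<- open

-> push(x→north)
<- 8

-> move(dir→north)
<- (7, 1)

-> sense(dir→north)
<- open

-> push(x→north)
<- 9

-> move(dir→north)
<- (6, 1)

-> sense(dir→north)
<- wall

-> sense(dir→east)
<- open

-> push(x→east)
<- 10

-> move(dir→east)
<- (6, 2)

-> sense(dir→north)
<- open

-> push(x→north)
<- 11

-> move(dir→north)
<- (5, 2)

-> sense(dir→north)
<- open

-> push(x→north)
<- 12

-> move(dir→north)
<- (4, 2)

-> sense(dir→north)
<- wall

-> sense(dir→west)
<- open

-> push(x→west)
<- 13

-> move(dir→west)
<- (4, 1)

-> sense(dir→north)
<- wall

-> sense(dir→west)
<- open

-> push(x→west)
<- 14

-> move(dir→west)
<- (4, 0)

-> sense(dir→south)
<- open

-> push(x→south)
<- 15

-> move(dir→south)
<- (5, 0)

-> sense(dir→south)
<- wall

-> pop()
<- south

-> move(dir→north)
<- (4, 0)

-> sense(dir→north)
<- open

-> push(x→north)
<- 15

-> move(dir→north)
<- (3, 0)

-> sense(dir→north)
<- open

-> push(x→north)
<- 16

-> move(dir→north)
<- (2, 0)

-> sense(dir→north)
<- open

-> push(x→north)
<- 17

-> move(dir→north)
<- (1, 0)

-> sense(dir→north)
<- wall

-> sense(dir→east)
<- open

-> push(x→east)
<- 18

-> move(dir→east)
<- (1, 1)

-> sense(dir→south)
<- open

-> push(x→south)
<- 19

-> move(dir→south)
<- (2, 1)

-> sense(dir→east)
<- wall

-> pop()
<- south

-> move(dir→north)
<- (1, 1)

-> sense(dir→north)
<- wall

-> sense(dir→east)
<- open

-> push(x→east)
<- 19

-> move(dir→east)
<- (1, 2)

-> sense(dir→north)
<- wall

-> sense(dir→east)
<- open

-> push(x→east)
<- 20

-> move(dir→east)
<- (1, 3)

-> sense(dir→south)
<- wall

-> sense(dir→north)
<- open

-> push(x→north)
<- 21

-> move(dir→north)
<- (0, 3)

-> sense(dir→east)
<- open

-> push(x→east)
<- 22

-> move(dir→east)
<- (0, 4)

-> sense(dir→south)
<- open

-> push(x→south)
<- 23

-> move(dir→south)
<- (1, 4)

-> sense(dir→south)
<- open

-> push(x→south)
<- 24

-> move(dir→south)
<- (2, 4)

-> sense(dir→south)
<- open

-> push(x→south)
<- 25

-> move(dir→south)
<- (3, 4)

-> sense(dir→south)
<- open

-> push(x→south)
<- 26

-> move(dir→south)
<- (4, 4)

-> sense(dir→south)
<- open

-> push(x→south)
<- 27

-> move(dir→south)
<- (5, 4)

-> sense(dir→south)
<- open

-> push(x→south)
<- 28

-> move(dir→south)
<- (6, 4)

-> sense(dir→east)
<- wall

-> pop()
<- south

-> move(dir→north)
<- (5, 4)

-> sense(dir→east)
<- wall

-> pop()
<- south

-> move(dir→north)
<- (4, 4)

-> sense(dir→east)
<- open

-> push(x→east)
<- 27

-> move(dir→east)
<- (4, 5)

-> sense(dir→north)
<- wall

-> sense(dir→east)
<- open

-> push(x→east)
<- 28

-> move(dir→east)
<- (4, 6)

-> sense(dir→south)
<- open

-> push(x→south)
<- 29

-> move(dir→south)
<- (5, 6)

-> sense(dir→south)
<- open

-> push(x→south)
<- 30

-> move(dir→south)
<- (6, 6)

-> sense(dir→south)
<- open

-> push(x→south)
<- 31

-> move(dir→south)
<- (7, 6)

-> sense(dir→south)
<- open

-> push(x→south)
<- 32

-> move(dir→south)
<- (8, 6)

-> sense(dir→east)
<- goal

-> move(dir→east)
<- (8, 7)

Answer: (8, 7)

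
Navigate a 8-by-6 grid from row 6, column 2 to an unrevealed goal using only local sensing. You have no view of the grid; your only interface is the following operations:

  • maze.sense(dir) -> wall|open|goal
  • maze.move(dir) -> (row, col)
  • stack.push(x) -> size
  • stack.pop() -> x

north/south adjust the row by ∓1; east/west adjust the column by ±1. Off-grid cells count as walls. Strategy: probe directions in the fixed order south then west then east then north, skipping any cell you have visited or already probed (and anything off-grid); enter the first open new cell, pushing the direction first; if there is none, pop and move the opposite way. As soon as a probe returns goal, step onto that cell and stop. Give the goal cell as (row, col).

% sense(dir: south) == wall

% sense(dir: west) == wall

% sense(dir: east) == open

% push(x: east) == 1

% move(dir: east) == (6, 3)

% sense(dir: south) == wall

% sense(dir: east) == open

% push(x: east) == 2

% move(dir: east) == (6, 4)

% sense(dir: south) == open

% push(x: south) == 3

% move(dir: south) == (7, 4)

% sense(dir: east) == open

% push(x: east) == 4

% move(dir: east) == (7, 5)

% sense(dir: north) == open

% push(x: north) == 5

% move(dir: north) == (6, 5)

% sense(dir: north) == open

% push(x: north) == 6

% move(dir: north) == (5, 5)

% sense(dir: west) == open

% push(x: west) == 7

% move(dir: west) == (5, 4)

% sense(dir: west) == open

% push(x: west) == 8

% move(dir: west) == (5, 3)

% sense(dir: west) == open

% push(x: west) == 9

% move(dir: west) == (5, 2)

% sense(dir: west) == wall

% sense(dir: north) == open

% push(x: north) == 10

% move(dir: north) == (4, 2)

% sense(dir: west) == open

% push(x: west) == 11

% move(dir: west) == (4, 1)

% sense(dir: west) == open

% push(x: west) == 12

% move(dir: west) == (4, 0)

% sense(dir: south) == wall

% sense(dir: north) == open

% push(x: north) == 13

% move(dir: north) == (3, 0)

% sense(dir: east) == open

% push(x: east) == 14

% move(dir: east) == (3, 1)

% sense(dir: east) == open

% push(x: east) == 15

% move(dir: east) == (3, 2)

% sense(dir: east) == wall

% sense(dir: north) == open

% push(x: north) == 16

% move(dir: north) == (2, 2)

% sense(dir: west) == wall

% sense(dir: east) == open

% push(x: east) == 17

% move(dir: east) == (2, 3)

% sense(dir: east) == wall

% sense(dir: north) == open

% push(x: north) == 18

% move(dir: north) == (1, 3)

% sense(dir: west) == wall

% sense(dir: east) == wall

% sense(dir: north) == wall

% pop() == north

% move(dir: south) == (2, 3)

% pop() == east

% move(dir: west) == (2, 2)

% pop() == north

% move(dir: south) == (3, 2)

% pop() == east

% move(dir: west) == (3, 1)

% pop() == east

% move(dir: west) == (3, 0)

% sense(dir: north) == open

% push(x: north) == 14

% move(dir: north) == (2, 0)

% sense(dir: north) == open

% push(x: north) == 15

% move(dir: north) == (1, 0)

% sense(dir: east) == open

% push(x: east) == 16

% move(dir: east) == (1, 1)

% sense(dir: north) == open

% push(x: north) == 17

% move(dir: north) == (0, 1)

% sense(dir: west) == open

% push(x: west) == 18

% move(dir: west) == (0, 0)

% pop() == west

% move(dir: east) == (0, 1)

% sense(dir: east) == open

% push(x: east) == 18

% move(dir: east) == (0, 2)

% pop() == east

% move(dir: west) == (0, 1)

% pop() == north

% move(dir: south) == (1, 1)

% pop() == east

% move(dir: west) == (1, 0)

% pop() == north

% move(dir: south) == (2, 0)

% pop() == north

% move(dir: south) == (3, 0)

% pop() == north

% move(dir: south) == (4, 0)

% pop() == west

% move(dir: east) == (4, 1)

% pop() == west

% move(dir: east) == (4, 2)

% sense(dir: east) == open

% push(x: east) == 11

% move(dir: east) == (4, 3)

% sense(dir: east) == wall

% pop() == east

% move(dir: west) == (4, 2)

% pop() == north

% move(dir: south) == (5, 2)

% pop() == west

% move(dir: east) == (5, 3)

% pop() == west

% move(dir: east) == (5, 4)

% pop() == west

% move(dir: east) == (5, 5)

% sense(dir: north) == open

% push(x: north) == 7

% move(dir: north) == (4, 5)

% sense(dir: north) == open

% push(x: north) == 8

% move(dir: north) == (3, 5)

% sense(dir: west) == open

% push(x: west) == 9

% move(dir: west) == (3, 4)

% pop() == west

% move(dir: east) == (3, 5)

% sense(dir: north) == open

% push(x: north) == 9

% move(dir: north) == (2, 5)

% sense(dir: north) == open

% push(x: north) == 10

% move(dir: north) == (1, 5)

% sense(dir: north) == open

% push(x: north) == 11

% move(dir: north) == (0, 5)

% sense(dir: west) == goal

% move(dir: west) == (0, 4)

Answer: (0, 4)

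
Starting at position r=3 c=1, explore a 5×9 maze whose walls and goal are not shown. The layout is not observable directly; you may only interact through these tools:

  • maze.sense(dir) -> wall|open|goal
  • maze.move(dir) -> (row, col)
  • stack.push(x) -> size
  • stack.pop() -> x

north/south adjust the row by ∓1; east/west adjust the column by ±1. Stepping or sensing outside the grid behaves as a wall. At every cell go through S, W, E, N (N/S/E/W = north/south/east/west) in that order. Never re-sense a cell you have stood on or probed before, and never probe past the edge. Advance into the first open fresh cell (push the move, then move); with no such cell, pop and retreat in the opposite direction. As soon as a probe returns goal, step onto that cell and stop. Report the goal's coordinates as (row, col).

Do: maze.sense[dir='south']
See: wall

Do: maze.sense[dir='west']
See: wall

Do: maze.sense[dir='east']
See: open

Do: stack.push[x='east']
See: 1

Do: maze.move[dir='east']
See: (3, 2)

Do: maze.sense[dir='south']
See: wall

Do: maze.sense[dir='east']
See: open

Do: stack.push[x='east']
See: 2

Do: maze.move[dir='east']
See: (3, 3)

Do: maze.sense[dir='south']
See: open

Do: stack.push[x='south']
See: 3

Do: maze.move[dir='south']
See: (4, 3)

Do: maze.sense[dir='east']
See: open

Do: stack.push[x='east']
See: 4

Do: maze.move[dir='east']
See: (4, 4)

Do: maze.sense[dir='east']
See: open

Do: stack.push[x='east']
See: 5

Do: maze.move[dir='east']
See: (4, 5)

Do: maze.sense[dir='east']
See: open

Do: stack.push[x='east']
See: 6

Do: maze.move[dir='east']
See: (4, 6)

Do: maze.sense[dir='east']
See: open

Do: stack.push[x='east']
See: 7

Do: maze.move[dir='east']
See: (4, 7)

Do: maze.sense[dir='east']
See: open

Do: stack.push[x='east']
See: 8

Do: maze.move[dir='east']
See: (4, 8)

Do: maze.sense[dir='north']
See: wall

Do: stack.pop[]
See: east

Do: maze.move[dir='west']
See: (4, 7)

Do: maze.sense[dir='north']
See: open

Do: stack.push[x='north']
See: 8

Do: maze.move[dir='north']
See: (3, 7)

Do: maze.sense[dir='west']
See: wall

Do: maze.sense[dir='north']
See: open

Do: stack.push[x='north']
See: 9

Do: maze.move[dir='north']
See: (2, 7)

Do: maze.sense[dir='west']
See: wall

Do: maze.sense[dir='east']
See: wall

Do: maze.sense[dir='north']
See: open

Do: stack.push[x='north']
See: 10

Do: maze.move[dir='north']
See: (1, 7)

Do: maze.sense[dir='west']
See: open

Do: stack.push[x='west']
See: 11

Do: maze.move[dir='west']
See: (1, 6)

Do: maze.sense[dir='west']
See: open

Do: stack.push[x='west']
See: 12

Do: maze.move[dir='west']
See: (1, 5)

Do: maze.sense[dir='south']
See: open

Do: stack.push[x='south']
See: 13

Do: maze.move[dir='south']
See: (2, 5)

Do: maze.sense[dir='south']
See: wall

Do: maze.sense[dir='west']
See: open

Do: stack.push[x='west']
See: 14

Do: maze.move[dir='west']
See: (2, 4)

Do: maze.sense[dir='south']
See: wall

Do: maze.sense[dir='west']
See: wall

Do: maze.sense[dir='north']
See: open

Do: stack.push[x='north']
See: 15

Do: maze.move[dir='north']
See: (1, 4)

Do: maze.sense[dir='west']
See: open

Do: stack.push[x='west']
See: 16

Do: maze.move[dir='west']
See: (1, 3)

Do: maze.sense[dir='west']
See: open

Do: stack.push[x='west']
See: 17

Do: maze.move[dir='west']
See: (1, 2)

Do: maze.sense[dir='south']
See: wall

Do: maze.sense[dir='west']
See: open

Do: stack.push[x='west']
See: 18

Do: maze.move[dir='west']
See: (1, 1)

Do: maze.sense[dir='south']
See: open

Do: stack.push[x='south']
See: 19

Do: maze.move[dir='south']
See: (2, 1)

Do: maze.sense[dir='west']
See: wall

Do: stack.pop[]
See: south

Do: maze.move[dir='north']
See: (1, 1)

Do: maze.sense[dir='west']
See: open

Do: stack.push[x='west']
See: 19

Do: maze.move[dir='west']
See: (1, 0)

Do: maze.sense[dir='north']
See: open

Do: stack.push[x='north']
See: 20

Do: maze.move[dir='north']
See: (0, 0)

Do: maze.sense[dir='east']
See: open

Do: stack.push[x='east']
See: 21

Do: maze.move[dir='east']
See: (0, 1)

Do: maze.sense[dir='east']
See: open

Do: stack.push[x='east']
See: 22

Do: maze.move[dir='east']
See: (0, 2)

Do: maze.sense[dir='east']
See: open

Do: stack.push[x='east']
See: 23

Do: maze.move[dir='east']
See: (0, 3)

Do: maze.sense[dir='east']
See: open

Do: stack.push[x='east']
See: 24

Do: maze.move[dir='east']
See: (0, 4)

Do: maze.sense[dir='east']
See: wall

Do: stack.pop[]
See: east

Do: maze.move[dir='west']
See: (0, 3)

Do: stack.pop[]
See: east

Do: maze.move[dir='west']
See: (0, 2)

Do: stack.pop[]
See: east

Do: maze.move[dir='west']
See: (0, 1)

Do: stack.pop[]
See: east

Do: maze.move[dir='west']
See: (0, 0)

Do: stack.pop[]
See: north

Do: maze.move[dir='south']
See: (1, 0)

Do: stack.pop[]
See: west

Do: maze.move[dir='east']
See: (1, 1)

Do: stack.pop[]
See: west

Do: maze.move[dir='east']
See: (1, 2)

Do: stack.pop[]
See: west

Do: maze.move[dir='east']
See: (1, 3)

Do: stack.pop[]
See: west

Do: maze.move[dir='east']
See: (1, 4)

Do: stack.pop[]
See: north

Do: maze.move[dir='south']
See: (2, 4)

Do: stack.pop[]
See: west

Do: maze.move[dir='east']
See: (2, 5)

Do: stack.pop[]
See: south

Do: maze.move[dir='north']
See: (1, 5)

Do: stack.pop[]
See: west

Do: maze.move[dir='east']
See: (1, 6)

Do: maze.sense[dir='north']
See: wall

Do: stack.pop[]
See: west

Do: maze.move[dir='east']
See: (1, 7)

Do: maze.sense[dir='east']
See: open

Do: stack.push[x='east']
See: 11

Do: maze.move[dir='east']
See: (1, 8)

Do: maze.sense[dir='north']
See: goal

Do: maze.move[dir='north']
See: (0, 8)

Answer: (0, 8)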